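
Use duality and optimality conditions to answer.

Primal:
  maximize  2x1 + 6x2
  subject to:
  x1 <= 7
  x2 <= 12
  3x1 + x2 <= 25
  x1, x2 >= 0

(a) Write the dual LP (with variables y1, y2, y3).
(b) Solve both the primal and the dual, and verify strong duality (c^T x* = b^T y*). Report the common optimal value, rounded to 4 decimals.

The standard primal-dual pair for 'max c^T x s.t. A x <= b, x >= 0' is:
  Dual:  min b^T y  s.t.  A^T y >= c,  y >= 0.

So the dual LP is:
  minimize  7y1 + 12y2 + 25y3
  subject to:
    y1 + 3y3 >= 2
    y2 + y3 >= 6
    y1, y2, y3 >= 0

Solving the primal: x* = (4.3333, 12).
  primal value c^T x* = 80.6667.
Solving the dual: y* = (0, 5.3333, 0.6667).
  dual value b^T y* = 80.6667.
Strong duality: c^T x* = b^T y*. Confirmed.

80.6667


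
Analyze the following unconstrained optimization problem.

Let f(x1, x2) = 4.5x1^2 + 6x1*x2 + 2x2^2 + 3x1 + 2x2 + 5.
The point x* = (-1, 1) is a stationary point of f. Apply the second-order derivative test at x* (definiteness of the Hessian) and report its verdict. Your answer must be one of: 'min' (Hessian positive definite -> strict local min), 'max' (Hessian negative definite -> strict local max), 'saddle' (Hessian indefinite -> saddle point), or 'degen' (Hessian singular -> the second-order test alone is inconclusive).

Compute the Hessian H = grad^2 f:
  H = [[9, 6], [6, 4]]
Verify stationarity: grad f(x*) = H x* + g = (0, 0).
Eigenvalues of H: 0, 13.
H has a zero eigenvalue (singular; positive semidefinite but not definite), so H is neither positive definite, negative definite, nor indefinite. The second-order test alone is inconclusive -> degen.
(Indeed, f is constant along the null direction of H through x*, so x* is not a strict local extremum.)

degen


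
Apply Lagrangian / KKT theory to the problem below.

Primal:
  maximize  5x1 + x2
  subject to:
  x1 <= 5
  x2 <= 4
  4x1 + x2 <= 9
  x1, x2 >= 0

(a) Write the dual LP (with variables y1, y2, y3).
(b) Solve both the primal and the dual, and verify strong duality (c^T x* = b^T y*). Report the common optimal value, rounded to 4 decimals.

The standard primal-dual pair for 'max c^T x s.t. A x <= b, x >= 0' is:
  Dual:  min b^T y  s.t.  A^T y >= c,  y >= 0.

So the dual LP is:
  minimize  5y1 + 4y2 + 9y3
  subject to:
    y1 + 4y3 >= 5
    y2 + y3 >= 1
    y1, y2, y3 >= 0

Solving the primal: x* = (2.25, 0).
  primal value c^T x* = 11.25.
Solving the dual: y* = (0, 0, 1.25).
  dual value b^T y* = 11.25.
Strong duality: c^T x* = b^T y*. Confirmed.

11.25


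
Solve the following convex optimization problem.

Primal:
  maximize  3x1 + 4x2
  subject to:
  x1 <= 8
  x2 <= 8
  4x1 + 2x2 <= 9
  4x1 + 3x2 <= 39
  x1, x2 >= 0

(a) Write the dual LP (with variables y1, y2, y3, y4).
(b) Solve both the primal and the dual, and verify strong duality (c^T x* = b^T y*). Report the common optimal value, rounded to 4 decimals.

The standard primal-dual pair for 'max c^T x s.t. A x <= b, x >= 0' is:
  Dual:  min b^T y  s.t.  A^T y >= c,  y >= 0.

So the dual LP is:
  minimize  8y1 + 8y2 + 9y3 + 39y4
  subject to:
    y1 + 4y3 + 4y4 >= 3
    y2 + 2y3 + 3y4 >= 4
    y1, y2, y3, y4 >= 0

Solving the primal: x* = (0, 4.5).
  primal value c^T x* = 18.
Solving the dual: y* = (0, 0, 2, 0).
  dual value b^T y* = 18.
Strong duality: c^T x* = b^T y*. Confirmed.

18


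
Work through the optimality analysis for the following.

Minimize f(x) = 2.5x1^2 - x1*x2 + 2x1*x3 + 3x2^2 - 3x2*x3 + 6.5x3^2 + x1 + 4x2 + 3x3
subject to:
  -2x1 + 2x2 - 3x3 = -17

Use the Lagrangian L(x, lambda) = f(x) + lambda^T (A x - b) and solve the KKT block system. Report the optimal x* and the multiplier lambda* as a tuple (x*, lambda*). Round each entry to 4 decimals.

Form the Lagrangian:
  L(x, lambda) = (1/2) x^T Q x + c^T x + lambda^T (A x - b)
Stationarity (grad_x L = 0): Q x + c + A^T lambda = 0.
Primal feasibility: A x = b.

This gives the KKT block system:
  [ Q   A^T ] [ x     ]   [-c ]
  [ A    0  ] [ lambda ] = [ b ]

Solving the linear system:
  x*      = (3.3254, -3.4273, 1.1649)
  lambda* = (11.692)
  f(x*)   = 95.9371

x* = (3.3254, -3.4273, 1.1649), lambda* = (11.692)


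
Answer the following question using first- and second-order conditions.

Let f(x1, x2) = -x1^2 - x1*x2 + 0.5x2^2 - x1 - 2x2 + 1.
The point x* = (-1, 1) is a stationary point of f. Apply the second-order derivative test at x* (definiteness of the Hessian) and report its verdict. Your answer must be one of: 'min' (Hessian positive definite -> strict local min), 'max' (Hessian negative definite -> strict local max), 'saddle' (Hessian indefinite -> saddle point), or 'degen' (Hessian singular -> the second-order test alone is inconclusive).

Compute the Hessian H = grad^2 f:
  H = [[-2, -1], [-1, 1]]
Verify stationarity: grad f(x*) = H x* + g = (0, 0).
Eigenvalues of H: -2.3028, 1.3028.
Eigenvalues have mixed signs, so H is indefinite -> x* is a saddle point.

saddle


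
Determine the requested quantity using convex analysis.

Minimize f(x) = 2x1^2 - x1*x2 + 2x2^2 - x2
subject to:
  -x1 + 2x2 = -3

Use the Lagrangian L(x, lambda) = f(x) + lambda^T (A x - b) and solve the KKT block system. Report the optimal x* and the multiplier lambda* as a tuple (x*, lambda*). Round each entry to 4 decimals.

Form the Lagrangian:
  L(x, lambda) = (1/2) x^T Q x + c^T x + lambda^T (A x - b)
Stationarity (grad_x L = 0): Q x + c + A^T lambda = 0.
Primal feasibility: A x = b.

This gives the KKT block system:
  [ Q   A^T ] [ x     ]   [-c ]
  [ A    0  ] [ lambda ] = [ b ]

Solving the linear system:
  x*      = (0.5, -1.25)
  lambda* = (3.25)
  f(x*)   = 5.5

x* = (0.5, -1.25), lambda* = (3.25)


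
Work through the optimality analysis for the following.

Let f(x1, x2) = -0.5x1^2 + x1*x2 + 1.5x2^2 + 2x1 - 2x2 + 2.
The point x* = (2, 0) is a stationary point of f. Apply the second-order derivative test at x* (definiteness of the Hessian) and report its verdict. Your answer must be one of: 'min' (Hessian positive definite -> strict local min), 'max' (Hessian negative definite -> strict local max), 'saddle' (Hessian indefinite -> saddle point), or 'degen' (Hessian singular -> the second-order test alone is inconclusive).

Compute the Hessian H = grad^2 f:
  H = [[-1, 1], [1, 3]]
Verify stationarity: grad f(x*) = H x* + g = (0, 0).
Eigenvalues of H: -1.2361, 3.2361.
Eigenvalues have mixed signs, so H is indefinite -> x* is a saddle point.

saddle


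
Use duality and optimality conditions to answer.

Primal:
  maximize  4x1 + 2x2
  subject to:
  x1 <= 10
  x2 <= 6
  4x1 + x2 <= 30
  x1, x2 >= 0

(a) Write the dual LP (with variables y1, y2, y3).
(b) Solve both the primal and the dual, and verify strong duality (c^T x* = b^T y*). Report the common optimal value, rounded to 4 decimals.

The standard primal-dual pair for 'max c^T x s.t. A x <= b, x >= 0' is:
  Dual:  min b^T y  s.t.  A^T y >= c,  y >= 0.

So the dual LP is:
  minimize  10y1 + 6y2 + 30y3
  subject to:
    y1 + 4y3 >= 4
    y2 + y3 >= 2
    y1, y2, y3 >= 0

Solving the primal: x* = (6, 6).
  primal value c^T x* = 36.
Solving the dual: y* = (0, 1, 1).
  dual value b^T y* = 36.
Strong duality: c^T x* = b^T y*. Confirmed.

36


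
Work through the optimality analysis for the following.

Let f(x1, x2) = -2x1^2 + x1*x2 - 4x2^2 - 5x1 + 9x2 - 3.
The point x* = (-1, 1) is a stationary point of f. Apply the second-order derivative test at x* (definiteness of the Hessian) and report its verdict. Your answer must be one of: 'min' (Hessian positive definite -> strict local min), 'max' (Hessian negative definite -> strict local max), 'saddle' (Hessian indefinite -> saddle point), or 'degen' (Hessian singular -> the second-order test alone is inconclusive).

Compute the Hessian H = grad^2 f:
  H = [[-4, 1], [1, -8]]
Verify stationarity: grad f(x*) = H x* + g = (0, 0).
Eigenvalues of H: -8.2361, -3.7639.
Both eigenvalues < 0, so H is negative definite -> x* is a strict local max.

max


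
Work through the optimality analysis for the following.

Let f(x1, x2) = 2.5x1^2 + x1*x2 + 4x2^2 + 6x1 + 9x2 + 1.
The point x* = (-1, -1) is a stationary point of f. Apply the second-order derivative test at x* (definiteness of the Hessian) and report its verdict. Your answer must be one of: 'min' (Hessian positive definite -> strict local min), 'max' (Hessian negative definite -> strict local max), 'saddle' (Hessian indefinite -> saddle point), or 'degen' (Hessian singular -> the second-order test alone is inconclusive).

Compute the Hessian H = grad^2 f:
  H = [[5, 1], [1, 8]]
Verify stationarity: grad f(x*) = H x* + g = (0, 0).
Eigenvalues of H: 4.6972, 8.3028.
Both eigenvalues > 0, so H is positive definite -> x* is a strict local min.

min


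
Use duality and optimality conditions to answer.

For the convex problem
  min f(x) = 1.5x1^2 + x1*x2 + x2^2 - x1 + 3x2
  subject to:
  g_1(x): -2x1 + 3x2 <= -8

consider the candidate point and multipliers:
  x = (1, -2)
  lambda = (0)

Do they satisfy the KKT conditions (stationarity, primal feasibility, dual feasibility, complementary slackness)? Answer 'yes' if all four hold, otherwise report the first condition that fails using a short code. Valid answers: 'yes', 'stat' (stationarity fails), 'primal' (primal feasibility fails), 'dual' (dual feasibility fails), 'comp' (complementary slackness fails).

Gradient of f: grad f(x) = Q x + c = (0, 0)
Constraint values g_i(x) = a_i^T x - b_i:
  g_1((1, -2)) = 0
Stationarity residual: grad f(x) + sum_i lambda_i a_i = (0, 0)
  -> stationarity OK
Primal feasibility (all g_i <= 0): OK
Dual feasibility (all lambda_i >= 0): OK
Complementary slackness (lambda_i * g_i(x) = 0 for all i): OK

Verdict: yes, KKT holds.

yes


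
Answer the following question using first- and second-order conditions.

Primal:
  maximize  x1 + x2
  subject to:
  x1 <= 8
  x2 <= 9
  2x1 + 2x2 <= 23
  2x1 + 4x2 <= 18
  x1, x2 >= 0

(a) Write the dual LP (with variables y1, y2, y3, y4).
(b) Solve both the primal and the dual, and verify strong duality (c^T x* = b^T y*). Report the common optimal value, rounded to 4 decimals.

The standard primal-dual pair for 'max c^T x s.t. A x <= b, x >= 0' is:
  Dual:  min b^T y  s.t.  A^T y >= c,  y >= 0.

So the dual LP is:
  minimize  8y1 + 9y2 + 23y3 + 18y4
  subject to:
    y1 + 2y3 + 2y4 >= 1
    y2 + 2y3 + 4y4 >= 1
    y1, y2, y3, y4 >= 0

Solving the primal: x* = (8, 0.5).
  primal value c^T x* = 8.5.
Solving the dual: y* = (0.5, 0, 0, 0.25).
  dual value b^T y* = 8.5.
Strong duality: c^T x* = b^T y*. Confirmed.

8.5


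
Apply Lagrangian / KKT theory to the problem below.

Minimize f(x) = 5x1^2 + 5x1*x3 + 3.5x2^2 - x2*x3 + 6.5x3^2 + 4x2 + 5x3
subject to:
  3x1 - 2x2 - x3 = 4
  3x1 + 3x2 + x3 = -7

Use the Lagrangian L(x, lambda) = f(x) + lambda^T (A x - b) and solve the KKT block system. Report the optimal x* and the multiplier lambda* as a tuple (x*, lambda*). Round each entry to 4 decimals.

Form the Lagrangian:
  L(x, lambda) = (1/2) x^T Q x + c^T x + lambda^T (A x - b)
Stationarity (grad_x L = 0): Q x + c + A^T lambda = 0.
Primal feasibility: A x = b.

This gives the KKT block system:
  [ Q   A^T ] [ x     ]   [-c ]
  [ A    0  ] [ lambda ] = [ b ]

Solving the linear system:
  x*      = (-0.1803, -1.9184, -0.704)
  lambda* = (-0.6804, 2.4546)
  f(x*)   = 4.3553

x* = (-0.1803, -1.9184, -0.704), lambda* = (-0.6804, 2.4546)


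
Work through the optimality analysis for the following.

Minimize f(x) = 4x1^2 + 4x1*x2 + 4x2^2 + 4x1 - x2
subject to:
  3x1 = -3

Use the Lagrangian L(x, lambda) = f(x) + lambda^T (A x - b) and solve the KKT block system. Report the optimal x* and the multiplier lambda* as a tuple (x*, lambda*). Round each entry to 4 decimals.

Form the Lagrangian:
  L(x, lambda) = (1/2) x^T Q x + c^T x + lambda^T (A x - b)
Stationarity (grad_x L = 0): Q x + c + A^T lambda = 0.
Primal feasibility: A x = b.

This gives the KKT block system:
  [ Q   A^T ] [ x     ]   [-c ]
  [ A    0  ] [ lambda ] = [ b ]

Solving the linear system:
  x*      = (-1, 0.625)
  lambda* = (0.5)
  f(x*)   = -1.5625

x* = (-1, 0.625), lambda* = (0.5)


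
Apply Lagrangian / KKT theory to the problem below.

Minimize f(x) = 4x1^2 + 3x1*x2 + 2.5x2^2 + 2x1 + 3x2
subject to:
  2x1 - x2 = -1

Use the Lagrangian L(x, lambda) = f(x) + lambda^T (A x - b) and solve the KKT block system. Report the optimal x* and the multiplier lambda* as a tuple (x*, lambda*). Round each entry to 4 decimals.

Form the Lagrangian:
  L(x, lambda) = (1/2) x^T Q x + c^T x + lambda^T (A x - b)
Stationarity (grad_x L = 0): Q x + c + A^T lambda = 0.
Primal feasibility: A x = b.

This gives the KKT block system:
  [ Q   A^T ] [ x     ]   [-c ]
  [ A    0  ] [ lambda ] = [ b ]

Solving the linear system:
  x*      = (-0.525, -0.05)
  lambda* = (1.175)
  f(x*)   = -0.0125

x* = (-0.525, -0.05), lambda* = (1.175)


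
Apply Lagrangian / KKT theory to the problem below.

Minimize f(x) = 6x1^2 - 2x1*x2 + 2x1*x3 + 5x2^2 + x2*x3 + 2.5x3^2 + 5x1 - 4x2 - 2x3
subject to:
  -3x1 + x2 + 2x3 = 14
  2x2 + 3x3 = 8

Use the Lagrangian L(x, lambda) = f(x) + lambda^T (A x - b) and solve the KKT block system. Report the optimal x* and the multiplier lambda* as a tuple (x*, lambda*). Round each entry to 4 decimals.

Form the Lagrangian:
  L(x, lambda) = (1/2) x^T Q x + c^T x + lambda^T (A x - b)
Stationarity (grad_x L = 0): Q x + c + A^T lambda = 0.
Primal feasibility: A x = b.

This gives the KKT block system:
  [ Q   A^T ] [ x     ]   [-c ]
  [ A    0  ] [ lambda ] = [ b ]

Solving the linear system:
  x*      = (-2.8564, -0.2925, 2.8616)
  lambda* = (-7.6562, 3.0031)
  f(x*)   = 32.163

x* = (-2.8564, -0.2925, 2.8616), lambda* = (-7.6562, 3.0031)


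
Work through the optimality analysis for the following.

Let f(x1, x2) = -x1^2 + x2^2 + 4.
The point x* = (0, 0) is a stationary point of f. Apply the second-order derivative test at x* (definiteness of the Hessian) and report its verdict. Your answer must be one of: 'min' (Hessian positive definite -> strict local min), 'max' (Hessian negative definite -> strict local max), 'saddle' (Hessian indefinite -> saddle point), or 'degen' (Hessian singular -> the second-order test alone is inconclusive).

Compute the Hessian H = grad^2 f:
  H = [[-2, 0], [0, 2]]
Verify stationarity: grad f(x*) = H x* + g = (0, 0).
Eigenvalues of H: -2, 2.
Eigenvalues have mixed signs, so H is indefinite -> x* is a saddle point.

saddle


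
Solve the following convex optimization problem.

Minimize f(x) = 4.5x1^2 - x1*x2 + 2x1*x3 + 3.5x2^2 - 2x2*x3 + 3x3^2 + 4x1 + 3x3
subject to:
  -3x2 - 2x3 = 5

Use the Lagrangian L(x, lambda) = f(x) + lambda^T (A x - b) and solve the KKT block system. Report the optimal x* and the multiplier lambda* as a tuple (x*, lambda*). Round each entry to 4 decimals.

Form the Lagrangian:
  L(x, lambda) = (1/2) x^T Q x + c^T x + lambda^T (A x - b)
Stationarity (grad_x L = 0): Q x + c + A^T lambda = 0.
Primal feasibility: A x = b.

This gives the KKT block system:
  [ Q   A^T ] [ x     ]   [-c ]
  [ A    0  ] [ lambda ] = [ b ]

Solving the linear system:
  x*      = (-0.2944, -0.9124, -1.1315)
  lambda* = (-1.2764)
  f(x*)   = 0.9051

x* = (-0.2944, -0.9124, -1.1315), lambda* = (-1.2764)


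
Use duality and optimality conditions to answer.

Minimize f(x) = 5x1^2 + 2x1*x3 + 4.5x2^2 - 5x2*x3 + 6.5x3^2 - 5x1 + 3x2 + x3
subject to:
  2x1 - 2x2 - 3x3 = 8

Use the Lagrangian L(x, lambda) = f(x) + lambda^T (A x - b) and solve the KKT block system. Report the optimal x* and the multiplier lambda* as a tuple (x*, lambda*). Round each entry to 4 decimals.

Form the Lagrangian:
  L(x, lambda) = (1/2) x^T Q x + c^T x + lambda^T (A x - b)
Stationarity (grad_x L = 0): Q x + c + A^T lambda = 0.
Primal feasibility: A x = b.

This gives the KKT block system:
  [ Q   A^T ] [ x     ]   [-c ]
  [ A    0  ] [ lambda ] = [ b ]

Solving the linear system:
  x*      = (1.04, -1.3018, -1.1055)
  lambda* = (-1.5943)
  f(x*)   = 1.2717

x* = (1.04, -1.3018, -1.1055), lambda* = (-1.5943)


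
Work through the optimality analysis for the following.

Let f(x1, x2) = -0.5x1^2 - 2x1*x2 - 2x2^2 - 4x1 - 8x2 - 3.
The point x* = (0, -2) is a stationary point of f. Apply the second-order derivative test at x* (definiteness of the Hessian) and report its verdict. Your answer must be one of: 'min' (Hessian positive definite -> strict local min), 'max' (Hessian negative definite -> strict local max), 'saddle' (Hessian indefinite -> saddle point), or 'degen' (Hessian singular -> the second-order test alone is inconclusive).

Compute the Hessian H = grad^2 f:
  H = [[-1, -2], [-2, -4]]
Verify stationarity: grad f(x*) = H x* + g = (0, 0).
Eigenvalues of H: -5, 0.
H has a zero eigenvalue (singular; negative semidefinite but not definite), so H is neither positive definite, negative definite, nor indefinite. The second-order test alone is inconclusive -> degen.
(Indeed, f is constant along the null direction of H through x*, so x* is not a strict local extremum.)

degen


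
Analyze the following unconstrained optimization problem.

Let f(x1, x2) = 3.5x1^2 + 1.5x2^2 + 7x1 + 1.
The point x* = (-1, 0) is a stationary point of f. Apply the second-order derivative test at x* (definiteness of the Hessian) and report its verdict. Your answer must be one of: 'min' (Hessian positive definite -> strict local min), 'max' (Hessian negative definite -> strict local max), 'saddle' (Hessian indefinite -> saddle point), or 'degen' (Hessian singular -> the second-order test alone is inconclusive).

Compute the Hessian H = grad^2 f:
  H = [[7, 0], [0, 3]]
Verify stationarity: grad f(x*) = H x* + g = (0, 0).
Eigenvalues of H: 3, 7.
Both eigenvalues > 0, so H is positive definite -> x* is a strict local min.

min


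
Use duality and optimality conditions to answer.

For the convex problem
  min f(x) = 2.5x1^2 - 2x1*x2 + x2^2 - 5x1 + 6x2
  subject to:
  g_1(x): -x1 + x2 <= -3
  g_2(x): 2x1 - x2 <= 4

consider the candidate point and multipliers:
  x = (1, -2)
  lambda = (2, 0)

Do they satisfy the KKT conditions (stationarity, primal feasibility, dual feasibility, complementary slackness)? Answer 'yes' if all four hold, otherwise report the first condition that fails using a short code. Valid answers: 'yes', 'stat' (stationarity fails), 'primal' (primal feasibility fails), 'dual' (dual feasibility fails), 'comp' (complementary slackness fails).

Gradient of f: grad f(x) = Q x + c = (4, 0)
Constraint values g_i(x) = a_i^T x - b_i:
  g_1((1, -2)) = 0
  g_2((1, -2)) = 0
Stationarity residual: grad f(x) + sum_i lambda_i a_i = (2, 2)
  -> stationarity FAILS
Primal feasibility (all g_i <= 0): OK
Dual feasibility (all lambda_i >= 0): OK
Complementary slackness (lambda_i * g_i(x) = 0 for all i): OK

Verdict: the first failing condition is stationarity -> stat.

stat


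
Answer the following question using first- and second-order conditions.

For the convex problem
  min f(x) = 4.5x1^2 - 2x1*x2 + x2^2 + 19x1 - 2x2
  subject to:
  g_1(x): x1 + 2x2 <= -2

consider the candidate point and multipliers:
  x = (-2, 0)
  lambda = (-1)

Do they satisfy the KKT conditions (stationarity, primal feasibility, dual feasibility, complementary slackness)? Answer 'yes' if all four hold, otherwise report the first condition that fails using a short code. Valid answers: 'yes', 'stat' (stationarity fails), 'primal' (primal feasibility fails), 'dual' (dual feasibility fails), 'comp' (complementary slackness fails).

Gradient of f: grad f(x) = Q x + c = (1, 2)
Constraint values g_i(x) = a_i^T x - b_i:
  g_1((-2, 0)) = 0
Stationarity residual: grad f(x) + sum_i lambda_i a_i = (0, 0)
  -> stationarity OK
Primal feasibility (all g_i <= 0): OK
Dual feasibility (all lambda_i >= 0): FAILS
Complementary slackness (lambda_i * g_i(x) = 0 for all i): OK

Verdict: the first failing condition is dual_feasibility -> dual.

dual


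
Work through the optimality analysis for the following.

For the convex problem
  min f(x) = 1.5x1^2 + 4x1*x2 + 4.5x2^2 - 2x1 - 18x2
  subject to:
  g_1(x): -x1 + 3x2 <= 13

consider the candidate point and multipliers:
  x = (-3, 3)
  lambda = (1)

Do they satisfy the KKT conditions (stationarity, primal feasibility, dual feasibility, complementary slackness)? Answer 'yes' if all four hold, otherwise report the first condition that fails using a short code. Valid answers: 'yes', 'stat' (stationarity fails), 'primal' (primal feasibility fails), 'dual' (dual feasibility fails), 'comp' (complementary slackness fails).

Gradient of f: grad f(x) = Q x + c = (1, -3)
Constraint values g_i(x) = a_i^T x - b_i:
  g_1((-3, 3)) = -1
Stationarity residual: grad f(x) + sum_i lambda_i a_i = (0, 0)
  -> stationarity OK
Primal feasibility (all g_i <= 0): OK
Dual feasibility (all lambda_i >= 0): OK
Complementary slackness (lambda_i * g_i(x) = 0 for all i): FAILS

Verdict: the first failing condition is complementary_slackness -> comp.

comp


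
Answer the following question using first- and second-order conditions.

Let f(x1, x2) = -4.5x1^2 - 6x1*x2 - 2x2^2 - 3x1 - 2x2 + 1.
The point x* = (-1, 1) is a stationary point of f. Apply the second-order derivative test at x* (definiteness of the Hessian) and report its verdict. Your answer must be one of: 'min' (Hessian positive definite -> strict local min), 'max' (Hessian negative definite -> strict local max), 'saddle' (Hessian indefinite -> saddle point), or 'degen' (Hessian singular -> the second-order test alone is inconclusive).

Compute the Hessian H = grad^2 f:
  H = [[-9, -6], [-6, -4]]
Verify stationarity: grad f(x*) = H x* + g = (0, 0).
Eigenvalues of H: -13, 0.
H has a zero eigenvalue (singular; negative semidefinite but not definite), so H is neither positive definite, negative definite, nor indefinite. The second-order test alone is inconclusive -> degen.
(Indeed, f is constant along the null direction of H through x*, so x* is not a strict local extremum.)

degen


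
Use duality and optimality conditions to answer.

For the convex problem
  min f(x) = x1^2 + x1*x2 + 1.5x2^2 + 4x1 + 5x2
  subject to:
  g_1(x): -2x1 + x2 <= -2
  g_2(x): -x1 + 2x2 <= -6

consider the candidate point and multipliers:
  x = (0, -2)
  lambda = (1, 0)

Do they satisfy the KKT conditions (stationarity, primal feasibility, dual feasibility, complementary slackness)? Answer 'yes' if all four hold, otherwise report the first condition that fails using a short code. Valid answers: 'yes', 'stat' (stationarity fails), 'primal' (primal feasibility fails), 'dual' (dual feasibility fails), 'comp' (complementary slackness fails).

Gradient of f: grad f(x) = Q x + c = (2, -1)
Constraint values g_i(x) = a_i^T x - b_i:
  g_1((0, -2)) = 0
  g_2((0, -2)) = 2
Stationarity residual: grad f(x) + sum_i lambda_i a_i = (0, 0)
  -> stationarity OK
Primal feasibility (all g_i <= 0): FAILS
Dual feasibility (all lambda_i >= 0): OK
Complementary slackness (lambda_i * g_i(x) = 0 for all i): OK

Verdict: the first failing condition is primal_feasibility -> primal.

primal


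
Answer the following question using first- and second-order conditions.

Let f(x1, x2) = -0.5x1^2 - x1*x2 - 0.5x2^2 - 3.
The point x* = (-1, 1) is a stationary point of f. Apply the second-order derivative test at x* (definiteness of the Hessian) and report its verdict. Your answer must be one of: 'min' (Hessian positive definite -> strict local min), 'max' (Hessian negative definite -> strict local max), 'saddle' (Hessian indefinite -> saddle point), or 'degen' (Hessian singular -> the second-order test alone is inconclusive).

Compute the Hessian H = grad^2 f:
  H = [[-1, -1], [-1, -1]]
Verify stationarity: grad f(x*) = H x* + g = (0, 0).
Eigenvalues of H: -2, 0.
H has a zero eigenvalue (singular; negative semidefinite but not definite), so H is neither positive definite, negative definite, nor indefinite. The second-order test alone is inconclusive -> degen.
(Indeed, f is constant along the null direction of H through x*, so x* is not a strict local extremum.)

degen


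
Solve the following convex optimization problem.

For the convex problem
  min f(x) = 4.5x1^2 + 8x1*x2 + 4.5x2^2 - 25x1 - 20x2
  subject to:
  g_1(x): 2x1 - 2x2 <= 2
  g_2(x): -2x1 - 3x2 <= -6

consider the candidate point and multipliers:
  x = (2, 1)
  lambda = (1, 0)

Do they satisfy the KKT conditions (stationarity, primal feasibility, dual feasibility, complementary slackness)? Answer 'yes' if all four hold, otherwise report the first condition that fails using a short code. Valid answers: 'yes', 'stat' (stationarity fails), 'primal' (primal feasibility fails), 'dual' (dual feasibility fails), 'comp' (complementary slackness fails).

Gradient of f: grad f(x) = Q x + c = (1, 5)
Constraint values g_i(x) = a_i^T x - b_i:
  g_1((2, 1)) = 0
  g_2((2, 1)) = -1
Stationarity residual: grad f(x) + sum_i lambda_i a_i = (3, 3)
  -> stationarity FAILS
Primal feasibility (all g_i <= 0): OK
Dual feasibility (all lambda_i >= 0): OK
Complementary slackness (lambda_i * g_i(x) = 0 for all i): OK

Verdict: the first failing condition is stationarity -> stat.

stat


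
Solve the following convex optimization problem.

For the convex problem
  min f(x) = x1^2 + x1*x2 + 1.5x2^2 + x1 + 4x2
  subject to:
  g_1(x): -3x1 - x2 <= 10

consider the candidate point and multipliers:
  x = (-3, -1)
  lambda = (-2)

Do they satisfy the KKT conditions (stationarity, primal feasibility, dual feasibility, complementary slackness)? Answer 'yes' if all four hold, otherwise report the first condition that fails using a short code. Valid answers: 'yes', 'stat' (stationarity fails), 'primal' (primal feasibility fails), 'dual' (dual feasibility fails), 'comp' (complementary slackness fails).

Gradient of f: grad f(x) = Q x + c = (-6, -2)
Constraint values g_i(x) = a_i^T x - b_i:
  g_1((-3, -1)) = 0
Stationarity residual: grad f(x) + sum_i lambda_i a_i = (0, 0)
  -> stationarity OK
Primal feasibility (all g_i <= 0): OK
Dual feasibility (all lambda_i >= 0): FAILS
Complementary slackness (lambda_i * g_i(x) = 0 for all i): OK

Verdict: the first failing condition is dual_feasibility -> dual.

dual


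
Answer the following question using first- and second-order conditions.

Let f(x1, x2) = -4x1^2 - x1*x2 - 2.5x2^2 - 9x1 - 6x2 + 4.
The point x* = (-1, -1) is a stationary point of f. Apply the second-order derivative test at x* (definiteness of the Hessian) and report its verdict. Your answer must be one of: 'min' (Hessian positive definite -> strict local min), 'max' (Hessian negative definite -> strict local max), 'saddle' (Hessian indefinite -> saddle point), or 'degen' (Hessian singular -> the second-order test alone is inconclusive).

Compute the Hessian H = grad^2 f:
  H = [[-8, -1], [-1, -5]]
Verify stationarity: grad f(x*) = H x* + g = (0, 0).
Eigenvalues of H: -8.3028, -4.6972.
Both eigenvalues < 0, so H is negative definite -> x* is a strict local max.

max


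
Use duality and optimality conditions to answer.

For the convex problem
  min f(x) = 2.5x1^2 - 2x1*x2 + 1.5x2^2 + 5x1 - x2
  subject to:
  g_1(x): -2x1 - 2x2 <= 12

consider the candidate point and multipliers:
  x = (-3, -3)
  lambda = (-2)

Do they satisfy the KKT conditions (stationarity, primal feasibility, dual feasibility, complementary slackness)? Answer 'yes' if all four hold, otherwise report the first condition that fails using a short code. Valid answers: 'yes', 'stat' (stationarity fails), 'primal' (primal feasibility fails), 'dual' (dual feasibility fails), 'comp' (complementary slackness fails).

Gradient of f: grad f(x) = Q x + c = (-4, -4)
Constraint values g_i(x) = a_i^T x - b_i:
  g_1((-3, -3)) = 0
Stationarity residual: grad f(x) + sum_i lambda_i a_i = (0, 0)
  -> stationarity OK
Primal feasibility (all g_i <= 0): OK
Dual feasibility (all lambda_i >= 0): FAILS
Complementary slackness (lambda_i * g_i(x) = 0 for all i): OK

Verdict: the first failing condition is dual_feasibility -> dual.

dual


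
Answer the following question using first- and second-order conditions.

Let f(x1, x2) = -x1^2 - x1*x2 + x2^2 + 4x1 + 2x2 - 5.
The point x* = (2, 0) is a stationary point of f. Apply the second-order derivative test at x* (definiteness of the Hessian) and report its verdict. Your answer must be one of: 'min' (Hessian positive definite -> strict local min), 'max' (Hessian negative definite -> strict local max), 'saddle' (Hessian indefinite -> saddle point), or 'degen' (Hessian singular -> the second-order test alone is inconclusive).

Compute the Hessian H = grad^2 f:
  H = [[-2, -1], [-1, 2]]
Verify stationarity: grad f(x*) = H x* + g = (0, 0).
Eigenvalues of H: -2.2361, 2.2361.
Eigenvalues have mixed signs, so H is indefinite -> x* is a saddle point.

saddle


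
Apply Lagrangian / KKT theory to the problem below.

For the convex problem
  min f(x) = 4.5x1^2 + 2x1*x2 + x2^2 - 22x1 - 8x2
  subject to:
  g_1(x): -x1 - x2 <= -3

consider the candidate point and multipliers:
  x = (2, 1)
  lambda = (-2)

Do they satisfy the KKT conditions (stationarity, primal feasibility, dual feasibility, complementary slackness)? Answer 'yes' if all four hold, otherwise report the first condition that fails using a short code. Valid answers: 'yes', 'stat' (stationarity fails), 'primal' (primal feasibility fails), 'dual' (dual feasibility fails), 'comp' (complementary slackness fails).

Gradient of f: grad f(x) = Q x + c = (-2, -2)
Constraint values g_i(x) = a_i^T x - b_i:
  g_1((2, 1)) = 0
Stationarity residual: grad f(x) + sum_i lambda_i a_i = (0, 0)
  -> stationarity OK
Primal feasibility (all g_i <= 0): OK
Dual feasibility (all lambda_i >= 0): FAILS
Complementary slackness (lambda_i * g_i(x) = 0 for all i): OK

Verdict: the first failing condition is dual_feasibility -> dual.

dual


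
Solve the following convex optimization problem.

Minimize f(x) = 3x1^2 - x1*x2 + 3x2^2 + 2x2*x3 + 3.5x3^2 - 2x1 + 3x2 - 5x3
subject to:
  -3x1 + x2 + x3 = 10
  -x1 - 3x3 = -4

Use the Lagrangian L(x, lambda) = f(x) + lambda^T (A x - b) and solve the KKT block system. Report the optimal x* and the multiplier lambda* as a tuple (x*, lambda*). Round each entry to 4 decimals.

Form the Lagrangian:
  L(x, lambda) = (1/2) x^T Q x + c^T x + lambda^T (A x - b)
Stationarity (grad_x L = 0): Q x + c + A^T lambda = 0.
Primal feasibility: A x = b.

This gives the KKT block system:
  [ Q   A^T ] [ x     ]   [-c ]
  [ A    0  ] [ lambda ] = [ b ]

Solving the linear system:
  x*      = (-2.7968, -0.656, 2.2656)
  lambda* = (-6.3922, 1.0517)
  f(x*)   = 30.213

x* = (-2.7968, -0.656, 2.2656), lambda* = (-6.3922, 1.0517)


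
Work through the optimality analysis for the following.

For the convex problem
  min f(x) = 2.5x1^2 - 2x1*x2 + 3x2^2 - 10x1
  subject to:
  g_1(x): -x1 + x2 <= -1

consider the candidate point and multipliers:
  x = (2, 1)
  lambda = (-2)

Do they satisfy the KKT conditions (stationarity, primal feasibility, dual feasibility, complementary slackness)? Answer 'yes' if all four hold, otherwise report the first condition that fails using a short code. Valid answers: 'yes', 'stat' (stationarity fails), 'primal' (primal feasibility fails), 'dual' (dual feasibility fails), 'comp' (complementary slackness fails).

Gradient of f: grad f(x) = Q x + c = (-2, 2)
Constraint values g_i(x) = a_i^T x - b_i:
  g_1((2, 1)) = 0
Stationarity residual: grad f(x) + sum_i lambda_i a_i = (0, 0)
  -> stationarity OK
Primal feasibility (all g_i <= 0): OK
Dual feasibility (all lambda_i >= 0): FAILS
Complementary slackness (lambda_i * g_i(x) = 0 for all i): OK

Verdict: the first failing condition is dual_feasibility -> dual.

dual


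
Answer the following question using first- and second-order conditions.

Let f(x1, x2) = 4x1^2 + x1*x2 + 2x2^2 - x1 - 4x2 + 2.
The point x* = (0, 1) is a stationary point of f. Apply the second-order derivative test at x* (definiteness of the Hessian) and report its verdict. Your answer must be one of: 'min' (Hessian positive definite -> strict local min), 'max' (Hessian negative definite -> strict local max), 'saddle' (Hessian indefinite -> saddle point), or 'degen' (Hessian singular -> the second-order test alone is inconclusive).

Compute the Hessian H = grad^2 f:
  H = [[8, 1], [1, 4]]
Verify stationarity: grad f(x*) = H x* + g = (0, 0).
Eigenvalues of H: 3.7639, 8.2361.
Both eigenvalues > 0, so H is positive definite -> x* is a strict local min.

min


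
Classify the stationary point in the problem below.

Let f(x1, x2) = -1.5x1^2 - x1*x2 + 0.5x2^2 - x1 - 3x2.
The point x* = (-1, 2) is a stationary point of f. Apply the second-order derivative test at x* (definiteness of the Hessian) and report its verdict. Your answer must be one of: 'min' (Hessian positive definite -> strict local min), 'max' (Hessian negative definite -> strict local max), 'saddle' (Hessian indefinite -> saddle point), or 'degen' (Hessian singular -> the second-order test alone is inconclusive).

Compute the Hessian H = grad^2 f:
  H = [[-3, -1], [-1, 1]]
Verify stationarity: grad f(x*) = H x* + g = (0, 0).
Eigenvalues of H: -3.2361, 1.2361.
Eigenvalues have mixed signs, so H is indefinite -> x* is a saddle point.

saddle


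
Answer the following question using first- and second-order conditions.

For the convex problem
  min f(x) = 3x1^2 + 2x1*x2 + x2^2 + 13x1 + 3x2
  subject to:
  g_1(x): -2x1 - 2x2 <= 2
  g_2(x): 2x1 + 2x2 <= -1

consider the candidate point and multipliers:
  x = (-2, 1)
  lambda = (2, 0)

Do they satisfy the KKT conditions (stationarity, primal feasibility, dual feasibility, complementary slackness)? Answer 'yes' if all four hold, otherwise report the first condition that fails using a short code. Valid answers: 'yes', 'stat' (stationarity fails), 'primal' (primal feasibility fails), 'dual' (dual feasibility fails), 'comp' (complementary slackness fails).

Gradient of f: grad f(x) = Q x + c = (3, 1)
Constraint values g_i(x) = a_i^T x - b_i:
  g_1((-2, 1)) = 0
  g_2((-2, 1)) = -1
Stationarity residual: grad f(x) + sum_i lambda_i a_i = (-1, -3)
  -> stationarity FAILS
Primal feasibility (all g_i <= 0): OK
Dual feasibility (all lambda_i >= 0): OK
Complementary slackness (lambda_i * g_i(x) = 0 for all i): OK

Verdict: the first failing condition is stationarity -> stat.

stat


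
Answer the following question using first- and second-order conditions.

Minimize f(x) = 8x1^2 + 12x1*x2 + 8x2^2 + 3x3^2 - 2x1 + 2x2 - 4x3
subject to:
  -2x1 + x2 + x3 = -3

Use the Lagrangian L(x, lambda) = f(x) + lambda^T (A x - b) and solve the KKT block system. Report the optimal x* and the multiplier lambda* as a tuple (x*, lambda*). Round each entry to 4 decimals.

Form the Lagrangian:
  L(x, lambda) = (1/2) x^T Q x + c^T x + lambda^T (A x - b)
Stationarity (grad_x L = 0): Q x + c + A^T lambda = 0.
Primal feasibility: A x = b.

This gives the KKT block system:
  [ Q   A^T ] [ x     ]   [-c ]
  [ A    0  ] [ lambda ] = [ b ]

Solving the linear system:
  x*      = (1.15, -1.0909, 0.3909)
  lambda* = (1.6545)
  f(x*)   = -0.5409

x* = (1.15, -1.0909, 0.3909), lambda* = (1.6545)


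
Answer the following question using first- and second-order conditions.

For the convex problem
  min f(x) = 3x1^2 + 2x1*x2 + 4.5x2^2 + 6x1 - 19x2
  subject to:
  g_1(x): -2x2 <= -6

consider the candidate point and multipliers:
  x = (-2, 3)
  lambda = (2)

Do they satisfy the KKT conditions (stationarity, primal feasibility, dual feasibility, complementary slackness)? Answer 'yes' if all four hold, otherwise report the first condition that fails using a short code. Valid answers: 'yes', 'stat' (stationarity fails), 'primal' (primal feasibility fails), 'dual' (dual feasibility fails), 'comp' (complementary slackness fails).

Gradient of f: grad f(x) = Q x + c = (0, 4)
Constraint values g_i(x) = a_i^T x - b_i:
  g_1((-2, 3)) = 0
Stationarity residual: grad f(x) + sum_i lambda_i a_i = (0, 0)
  -> stationarity OK
Primal feasibility (all g_i <= 0): OK
Dual feasibility (all lambda_i >= 0): OK
Complementary slackness (lambda_i * g_i(x) = 0 for all i): OK

Verdict: yes, KKT holds.

yes


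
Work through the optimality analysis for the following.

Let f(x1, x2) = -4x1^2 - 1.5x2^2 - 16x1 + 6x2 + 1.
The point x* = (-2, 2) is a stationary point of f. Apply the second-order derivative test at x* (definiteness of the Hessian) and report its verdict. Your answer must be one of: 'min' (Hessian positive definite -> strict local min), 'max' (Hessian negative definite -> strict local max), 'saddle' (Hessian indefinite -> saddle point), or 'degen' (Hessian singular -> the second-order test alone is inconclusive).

Compute the Hessian H = grad^2 f:
  H = [[-8, 0], [0, -3]]
Verify stationarity: grad f(x*) = H x* + g = (0, 0).
Eigenvalues of H: -8, -3.
Both eigenvalues < 0, so H is negative definite -> x* is a strict local max.

max


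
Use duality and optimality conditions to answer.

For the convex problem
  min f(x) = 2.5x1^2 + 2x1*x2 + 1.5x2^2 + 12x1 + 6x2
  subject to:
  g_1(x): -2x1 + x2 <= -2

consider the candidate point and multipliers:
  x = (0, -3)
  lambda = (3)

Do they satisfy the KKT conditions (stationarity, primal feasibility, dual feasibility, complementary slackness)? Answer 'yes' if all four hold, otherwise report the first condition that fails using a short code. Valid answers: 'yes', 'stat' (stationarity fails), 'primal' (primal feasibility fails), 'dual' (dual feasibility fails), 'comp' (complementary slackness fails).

Gradient of f: grad f(x) = Q x + c = (6, -3)
Constraint values g_i(x) = a_i^T x - b_i:
  g_1((0, -3)) = -1
Stationarity residual: grad f(x) + sum_i lambda_i a_i = (0, 0)
  -> stationarity OK
Primal feasibility (all g_i <= 0): OK
Dual feasibility (all lambda_i >= 0): OK
Complementary slackness (lambda_i * g_i(x) = 0 for all i): FAILS

Verdict: the first failing condition is complementary_slackness -> comp.

comp


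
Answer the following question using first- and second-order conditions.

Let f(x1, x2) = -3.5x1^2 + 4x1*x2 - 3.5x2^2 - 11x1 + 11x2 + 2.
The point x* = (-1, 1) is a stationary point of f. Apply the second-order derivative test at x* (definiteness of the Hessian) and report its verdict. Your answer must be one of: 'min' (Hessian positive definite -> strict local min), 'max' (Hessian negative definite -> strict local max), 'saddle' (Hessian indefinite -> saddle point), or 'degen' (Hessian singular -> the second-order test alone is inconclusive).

Compute the Hessian H = grad^2 f:
  H = [[-7, 4], [4, -7]]
Verify stationarity: grad f(x*) = H x* + g = (0, 0).
Eigenvalues of H: -11, -3.
Both eigenvalues < 0, so H is negative definite -> x* is a strict local max.

max


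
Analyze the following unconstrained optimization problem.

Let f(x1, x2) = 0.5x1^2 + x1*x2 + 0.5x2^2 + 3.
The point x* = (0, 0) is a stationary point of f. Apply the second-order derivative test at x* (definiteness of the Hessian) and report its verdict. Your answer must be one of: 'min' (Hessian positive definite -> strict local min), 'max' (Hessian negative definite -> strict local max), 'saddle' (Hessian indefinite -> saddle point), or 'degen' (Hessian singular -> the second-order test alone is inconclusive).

Compute the Hessian H = grad^2 f:
  H = [[1, 1], [1, 1]]
Verify stationarity: grad f(x*) = H x* + g = (0, 0).
Eigenvalues of H: 0, 2.
H has a zero eigenvalue (singular; positive semidefinite but not definite), so H is neither positive definite, negative definite, nor indefinite. The second-order test alone is inconclusive -> degen.
(Indeed, f is constant along the null direction of H through x*, so x* is not a strict local extremum.)

degen


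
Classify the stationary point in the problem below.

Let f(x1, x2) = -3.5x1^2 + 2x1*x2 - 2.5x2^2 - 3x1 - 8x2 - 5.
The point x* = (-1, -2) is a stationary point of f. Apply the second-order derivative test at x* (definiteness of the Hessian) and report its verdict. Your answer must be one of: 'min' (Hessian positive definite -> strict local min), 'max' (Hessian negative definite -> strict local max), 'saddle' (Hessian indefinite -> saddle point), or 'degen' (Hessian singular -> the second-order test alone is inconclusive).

Compute the Hessian H = grad^2 f:
  H = [[-7, 2], [2, -5]]
Verify stationarity: grad f(x*) = H x* + g = (0, 0).
Eigenvalues of H: -8.2361, -3.7639.
Both eigenvalues < 0, so H is negative definite -> x* is a strict local max.

max


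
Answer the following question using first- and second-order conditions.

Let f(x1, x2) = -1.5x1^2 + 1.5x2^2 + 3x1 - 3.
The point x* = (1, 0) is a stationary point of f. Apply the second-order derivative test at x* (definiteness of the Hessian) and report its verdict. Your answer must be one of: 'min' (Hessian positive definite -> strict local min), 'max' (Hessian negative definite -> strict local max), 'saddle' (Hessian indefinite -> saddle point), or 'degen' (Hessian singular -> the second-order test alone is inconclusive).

Compute the Hessian H = grad^2 f:
  H = [[-3, 0], [0, 3]]
Verify stationarity: grad f(x*) = H x* + g = (0, 0).
Eigenvalues of H: -3, 3.
Eigenvalues have mixed signs, so H is indefinite -> x* is a saddle point.

saddle
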